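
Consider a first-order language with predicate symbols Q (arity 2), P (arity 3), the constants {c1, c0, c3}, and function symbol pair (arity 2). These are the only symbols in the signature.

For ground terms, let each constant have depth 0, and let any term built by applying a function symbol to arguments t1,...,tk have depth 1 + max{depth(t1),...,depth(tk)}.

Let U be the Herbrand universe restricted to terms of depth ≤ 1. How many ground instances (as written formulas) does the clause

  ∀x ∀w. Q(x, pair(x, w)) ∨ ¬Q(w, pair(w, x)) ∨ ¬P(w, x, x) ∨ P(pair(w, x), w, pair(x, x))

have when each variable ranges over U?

Ground terms of depth ≤ 1:
  Let N_k count ground terms of depth at most k. Each non-constant term of depth ≤ k is some function symbol applied to depth-≤(k−1) arguments, giving N_k = 3 + N_{k-1}^2.
  N_0 = 3
  N_1 = 3 + 3^2 = 12
  Explicitly: c1, c0, c3, pair(c1, c1), pair(c1, c0), pair(c1, c3), pair(c0, c1), pair(c0, c0), pair(c0, c3), pair(c3, c1), pair(c3, c0), pair(c3, c3).
So there are 12 ground terms available for substitution.
Each of x, w ranges independently over the available ground terms, and distinct assignments produce distinct instances.
Number of ground instances = 12^2 = 144.

144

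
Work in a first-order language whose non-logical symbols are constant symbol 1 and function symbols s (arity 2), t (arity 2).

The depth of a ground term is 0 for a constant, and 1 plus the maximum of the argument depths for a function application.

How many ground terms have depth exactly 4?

Let N_k count ground terms of depth at most k. Each non-constant term of depth ≤ k is some function symbol applied to depth-≤(k−1) arguments, giving N_k = 1 + N_{k-1}^2 + N_{k-1}^2.
N_0 = 1
N_1 = 1 + 1^2 + 1^2 = 3
N_2 = 1 + 3^2 + 3^2 = 19
N_3 = 1 + 19^2 + 19^2 = 723
N_4 = 1 + 723^2 + 723^2 = 1045459
Terms of depth exactly 4: N_4 − N_3 = 1045459 − 723 = 1044736.

1044736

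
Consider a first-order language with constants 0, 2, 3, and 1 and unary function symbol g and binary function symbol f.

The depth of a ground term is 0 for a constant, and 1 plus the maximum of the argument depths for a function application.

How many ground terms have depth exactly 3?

364820

Let N_k = |{terms of depth ≤ k}|. Then N_0 = 4 and N_k = 4 + N_{k-1} + N_{k-1}^2 for k ≥ 1 (one summand per function symbol, arity giving the exponent).
N_0 = 4
N_1 = 4 + 4 + 4^2 = 24
N_2 = 4 + 24 + 24^2 = 604
N_3 = 4 + 604 + 604^2 = 365424
Terms of depth exactly 3: N_3 − N_2 = 365424 − 604 = 364820.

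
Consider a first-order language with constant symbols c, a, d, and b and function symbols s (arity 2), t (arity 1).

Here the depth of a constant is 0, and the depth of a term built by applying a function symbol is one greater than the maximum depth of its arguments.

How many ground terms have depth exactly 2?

If N_k denotes the number of depth-≤k ground terms, the 4 constants give N_0 = 4, and each function symbol of arity r contributes N_{k-1}^r new terms at level k: N_k = 4 + N_{k-1}^2 + N_{k-1}.
N_0 = 4
N_1 = 4 + 4^2 + 4 = 24
N_2 = 4 + 24^2 + 24 = 604
Terms of depth exactly 2: N_2 − N_1 = 604 − 24 = 580.

580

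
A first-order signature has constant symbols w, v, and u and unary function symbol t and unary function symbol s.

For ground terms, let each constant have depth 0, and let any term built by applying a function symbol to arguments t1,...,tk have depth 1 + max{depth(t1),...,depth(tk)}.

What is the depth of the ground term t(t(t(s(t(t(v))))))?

6

depth(t(v)) = 1 + depth(v) = 1 + 0 = 1
depth(t(t(v))) = 1 + depth(t(v)) = 1 + 1 = 2
depth(s(t(t(v)))) = 1 + depth(t(t(v))) = 1 + 2 = 3
depth(t(s(t(t(v))))) = 1 + depth(s(t(t(v)))) = 1 + 3 = 4
depth(t(t(s(t(t(v)))))) = 1 + depth(t(s(t(t(v))))) = 1 + 4 = 5
depth(t(t(t(s(t(t(v))))))) = 1 + depth(t(t(s(t(t(v)))))) = 1 + 5 = 6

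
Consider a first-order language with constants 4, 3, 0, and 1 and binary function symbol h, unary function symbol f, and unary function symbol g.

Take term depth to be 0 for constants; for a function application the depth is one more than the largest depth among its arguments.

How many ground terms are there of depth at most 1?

Write N_k for the number of ground terms of depth ≤ k. A term of depth ≤ k is either a constant or a function symbol applied to arguments of depth ≤ k−1, so N_k = 4 + N_{k-1}^2 + N_{k-1} + N_{k-1}.
N_0 = 4
N_1 = 4 + 4^2 + 4 + 4 = 28

28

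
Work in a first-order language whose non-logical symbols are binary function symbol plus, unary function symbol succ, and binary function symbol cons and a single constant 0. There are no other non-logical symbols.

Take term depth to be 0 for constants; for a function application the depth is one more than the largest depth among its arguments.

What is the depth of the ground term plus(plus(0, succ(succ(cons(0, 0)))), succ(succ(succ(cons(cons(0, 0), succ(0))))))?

depth(cons(0, 0)) = 1 + max(0, 0) = 1
depth(succ(cons(0, 0))) = 1 + depth(cons(0, 0)) = 1 + 1 = 2
depth(succ(succ(cons(0, 0)))) = 1 + depth(succ(cons(0, 0))) = 1 + 2 = 3
depth(plus(0, succ(succ(cons(0, 0))))) = 1 + max(0, 3) = 4
depth(succ(0)) = 1 + depth(0) = 1 + 0 = 1
depth(cons(cons(0, 0), succ(0))) = 1 + max(1, 1) = 2
depth(succ(cons(cons(0, 0), succ(0)))) = 1 + depth(cons(cons(0, 0), succ(0))) = 1 + 2 = 3
depth(succ(succ(cons(cons(0, 0), succ(0))))) = 1 + depth(succ(cons(cons(0, 0), succ(0)))) = 1 + 3 = 4
depth(succ(succ(succ(cons(cons(0, 0), succ(0)))))) = 1 + depth(succ(succ(cons(cons(0, 0), succ(0))))) = 1 + 4 = 5
depth(plus(plus(0, succ(succ(cons(0, 0)))), succ(succ(succ(cons(cons(0, 0), succ(0))))))) = 1 + max(4, 5) = 6

6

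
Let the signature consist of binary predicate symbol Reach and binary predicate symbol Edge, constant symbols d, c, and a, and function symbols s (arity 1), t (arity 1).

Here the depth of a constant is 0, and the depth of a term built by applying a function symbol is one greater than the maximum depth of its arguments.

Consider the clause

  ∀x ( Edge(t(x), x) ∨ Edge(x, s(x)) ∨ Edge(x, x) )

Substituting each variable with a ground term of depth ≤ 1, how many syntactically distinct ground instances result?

9

Ground terms of depth ≤ 1:
  Let N_k count ground terms of depth at most k. Each non-constant term of depth ≤ k is some function symbol applied to depth-≤(k−1) arguments, giving N_k = 3 + N_{k-1} + N_{k-1}.
  N_0 = 3
  N_1 = 3 + 3 + 3 = 9
  Explicitly: d, c, a, s(d), s(c), s(a), t(d), t(c), t(a).
So there are 9 ground terms available for substitution.
There is 1 variable to instantiate (x),  occurring in at least one literal, so different choices give different ground instances.
Number of ground instances = 9.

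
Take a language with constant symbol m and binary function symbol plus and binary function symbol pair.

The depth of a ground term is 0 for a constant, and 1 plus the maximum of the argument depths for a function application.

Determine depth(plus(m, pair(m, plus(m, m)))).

depth(plus(m, m)) = 1 + max(0, 0) = 1
depth(pair(m, plus(m, m))) = 1 + max(0, 1) = 2
depth(plus(m, pair(m, plus(m, m)))) = 1 + max(0, 2) = 3

3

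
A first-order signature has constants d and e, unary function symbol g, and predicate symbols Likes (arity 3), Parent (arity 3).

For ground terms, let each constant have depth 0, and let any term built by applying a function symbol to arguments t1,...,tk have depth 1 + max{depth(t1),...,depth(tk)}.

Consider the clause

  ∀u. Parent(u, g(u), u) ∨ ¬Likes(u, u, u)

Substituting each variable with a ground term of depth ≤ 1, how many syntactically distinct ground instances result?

Ground terms of depth ≤ 1:
  Count level by level. With function symbols g/1, the terms of depth ≤ k are the 2 constants together with each function applied to depth-≤(k−1) tuples, so N_k = 2 + N_{k-1}.
  N_0 = 2
  N_1 = 2 + 2 = 4
So there are 4 ground terms available for substitution.
The clause has 1 distinct variable (u), which appears in the body. In the free term algebra distinct substitutions yield syntactically distinct ground instances.
Number of ground instances = 4.

4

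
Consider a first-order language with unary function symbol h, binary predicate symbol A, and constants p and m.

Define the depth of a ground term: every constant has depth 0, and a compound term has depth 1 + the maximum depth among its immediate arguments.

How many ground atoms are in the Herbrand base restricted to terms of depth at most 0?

First count ground terms of depth ≤ 0.
Let N_k count ground terms of depth at most k. Each non-constant term of depth ≤ k is some function symbol applied to depth-≤(k−1) arguments, giving N_k = 2 + N_{k-1}.
N_0 = 2
So |H| = 2.
Ground atoms are formed by filling each argument slot of a predicate with a term from H, so an r-ary predicate gives |H|^r atoms:
  A: 2^2 = 4
Total ground atoms: 4.

4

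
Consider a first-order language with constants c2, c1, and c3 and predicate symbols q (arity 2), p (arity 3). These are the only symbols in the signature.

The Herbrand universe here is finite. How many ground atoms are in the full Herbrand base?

36

With no function symbols, the Herbrand universe is just the 3 constants.
Ground atoms per predicate: q: 3^2 = 9, p: 3^3 = 27.
Herbrand base size = 9 + 27 = 36.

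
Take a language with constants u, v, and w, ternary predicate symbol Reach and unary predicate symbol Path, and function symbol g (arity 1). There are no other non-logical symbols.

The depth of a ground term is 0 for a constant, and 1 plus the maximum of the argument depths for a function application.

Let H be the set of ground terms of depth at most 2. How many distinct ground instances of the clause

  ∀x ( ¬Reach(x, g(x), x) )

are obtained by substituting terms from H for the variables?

9

Ground terms of depth ≤ 2:
  If N_k denotes the number of depth-≤k ground terms, the 3 constants give N_0 = 3, and each function symbol of arity r contributes N_{k-1}^r new terms at level k: N_k = 3 + N_{k-1}.
  N_0 = 3
  N_1 = 3 + 3 = 6
  N_2 = 3 + 6 = 9
  Explicitly: u, v, w, g(u), g(v), g(w), g(g(u)), g(g(v)), g(g(w)).
So there are 9 ground terms available for substitution.
There is 1 variable to instantiate (x),  occurring in at least one literal, so different choices give different ground instances.
Number of ground instances = 9.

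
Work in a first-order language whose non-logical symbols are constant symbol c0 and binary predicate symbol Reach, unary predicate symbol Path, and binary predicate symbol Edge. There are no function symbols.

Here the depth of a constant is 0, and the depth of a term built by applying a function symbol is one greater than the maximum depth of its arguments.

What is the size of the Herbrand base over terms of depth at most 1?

First count ground terms of depth ≤ 1.
With no function symbols every ground term is a constant, so there is exactly 1 ground term at every depth bound.
N_0 = 1
N_1 = 1
So |H| = 1.
Each predicate of arity r yields |H|^r ground atoms (one per choice of an r-tuple from H):
  Reach: 1^2 = 1;  Path: 1;  Edge: 1^2 = 1
Total ground atoms: 1 + 1 + 1 = 3.

3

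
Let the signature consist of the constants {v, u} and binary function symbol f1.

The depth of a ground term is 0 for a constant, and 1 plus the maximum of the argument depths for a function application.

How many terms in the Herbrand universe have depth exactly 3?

1408

If N_k denotes the number of depth-≤k ground terms, the 2 constants give N_0 = 2, and each function symbol of arity r contributes N_{k-1}^r new terms at level k: N_k = 2 + N_{k-1}^2.
N_0 = 2
N_1 = 2 + 2^2 = 6
N_2 = 2 + 6^2 = 38
N_3 = 2 + 38^2 = 1446
Terms of depth exactly 3: N_3 − N_2 = 1446 − 38 = 1408.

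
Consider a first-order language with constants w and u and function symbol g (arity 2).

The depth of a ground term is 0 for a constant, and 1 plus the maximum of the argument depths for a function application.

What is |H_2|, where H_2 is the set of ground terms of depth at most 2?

38

Write N_k for the number of ground terms of depth ≤ k. A term of depth ≤ k is either a constant or a function symbol applied to arguments of depth ≤ k−1, so N_k = 2 + N_{k-1}^2.
N_0 = 2
N_1 = 2 + 2^2 = 6
N_2 = 2 + 6^2 = 38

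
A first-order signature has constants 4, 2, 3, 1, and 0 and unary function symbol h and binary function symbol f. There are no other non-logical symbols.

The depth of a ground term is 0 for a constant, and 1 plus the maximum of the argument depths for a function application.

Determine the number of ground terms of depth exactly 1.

Let N_k = |{terms of depth ≤ k}|. Then N_0 = 5 and N_k = 5 + N_{k-1} + N_{k-1}^2 for k ≥ 1 (one summand per function symbol, arity giving the exponent).
N_0 = 5
N_1 = 5 + 5 + 5^2 = 35
Terms of depth exactly 1: N_1 − N_0 = 35 − 5 = 30.

30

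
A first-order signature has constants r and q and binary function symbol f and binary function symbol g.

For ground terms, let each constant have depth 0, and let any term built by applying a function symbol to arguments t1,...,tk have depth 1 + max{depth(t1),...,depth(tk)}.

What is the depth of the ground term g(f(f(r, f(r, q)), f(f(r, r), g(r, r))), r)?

4

depth(f(r, q)) = 1 + max(0, 0) = 1
depth(f(r, f(r, q))) = 1 + max(0, 1) = 2
depth(f(r, r)) = 1 + max(0, 0) = 1
depth(g(r, r)) = 1 + max(0, 0) = 1
depth(f(f(r, r), g(r, r))) = 1 + max(1, 1) = 2
depth(f(f(r, f(r, q)), f(f(r, r), g(r, r)))) = 1 + max(2, 2) = 3
depth(g(f(f(r, f(r, q)), f(f(r, r), g(r, r))), r)) = 1 + max(3, 0) = 4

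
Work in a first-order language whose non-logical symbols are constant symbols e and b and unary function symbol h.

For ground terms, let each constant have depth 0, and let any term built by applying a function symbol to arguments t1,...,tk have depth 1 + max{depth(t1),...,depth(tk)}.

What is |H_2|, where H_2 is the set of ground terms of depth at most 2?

6

Count level by level. With function symbols h/1, the terms of depth ≤ k are the 2 constants together with each function applied to depth-≤(k−1) tuples, so N_k = 2 + N_{k-1}.
N_0 = 2
N_1 = 2 + 2 = 4
N_2 = 2 + 4 = 6
Explicitly: e, b, h(e), h(b), h(h(e)), h(h(b)).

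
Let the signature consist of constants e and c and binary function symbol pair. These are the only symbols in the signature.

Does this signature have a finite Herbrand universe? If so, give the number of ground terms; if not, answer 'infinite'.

The signature has at least one function symbol (pair, arity 2) and at least one constant (e).
Iterating pair gives infinitely many distinct ground terms: e, pair(e, e), pair(pair(e, e), pair(e, e)), ...
So the Herbrand universe is infinite.

infinite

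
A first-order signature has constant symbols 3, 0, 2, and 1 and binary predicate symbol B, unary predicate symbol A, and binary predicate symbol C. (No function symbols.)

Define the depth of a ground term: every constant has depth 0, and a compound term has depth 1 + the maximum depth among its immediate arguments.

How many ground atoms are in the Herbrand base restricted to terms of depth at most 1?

First count ground terms of depth ≤ 1.
With no function symbols every ground term is a constant, so there are exactly 4 ground terms at every depth bound.
N_0 = 4
N_1 = 4
Explicitly: 3, 0, 2, 1.
So |H| = 4.
For each predicate symbol, the number of ground atoms is |H| raised to its arity; summing:
  B: 4^2 = 16;  A: 4;  C: 4^2 = 16
Total ground atoms: 16 + 4 + 16 = 36.

36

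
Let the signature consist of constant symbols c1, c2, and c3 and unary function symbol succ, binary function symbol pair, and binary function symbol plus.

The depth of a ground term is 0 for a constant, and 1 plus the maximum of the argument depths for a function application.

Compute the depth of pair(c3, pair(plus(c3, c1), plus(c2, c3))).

depth(plus(c3, c1)) = 1 + max(0, 0) = 1
depth(plus(c2, c3)) = 1 + max(0, 0) = 1
depth(pair(plus(c3, c1), plus(c2, c3))) = 1 + max(1, 1) = 2
depth(pair(c3, pair(plus(c3, c1), plus(c2, c3)))) = 1 + max(0, 2) = 3

3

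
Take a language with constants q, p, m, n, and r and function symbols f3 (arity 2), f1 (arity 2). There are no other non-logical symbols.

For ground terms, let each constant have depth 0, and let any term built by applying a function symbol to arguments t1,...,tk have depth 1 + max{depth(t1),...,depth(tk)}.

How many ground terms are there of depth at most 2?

Let N_k count ground terms of depth at most k. Each non-constant term of depth ≤ k is some function symbol applied to depth-≤(k−1) arguments, giving N_k = 5 + N_{k-1}^2 + N_{k-1}^2.
N_0 = 5
N_1 = 5 + 5^2 + 5^2 = 55
N_2 = 5 + 55^2 + 55^2 = 6055

6055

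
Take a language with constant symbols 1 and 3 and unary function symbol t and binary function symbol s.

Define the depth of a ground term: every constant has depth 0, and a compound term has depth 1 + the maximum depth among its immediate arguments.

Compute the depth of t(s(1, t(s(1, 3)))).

depth(s(1, 3)) = 1 + max(0, 0) = 1
depth(t(s(1, 3))) = 1 + depth(s(1, 3)) = 1 + 1 = 2
depth(s(1, t(s(1, 3)))) = 1 + max(0, 2) = 3
depth(t(s(1, t(s(1, 3))))) = 1 + depth(s(1, t(s(1, 3)))) = 1 + 3 = 4

4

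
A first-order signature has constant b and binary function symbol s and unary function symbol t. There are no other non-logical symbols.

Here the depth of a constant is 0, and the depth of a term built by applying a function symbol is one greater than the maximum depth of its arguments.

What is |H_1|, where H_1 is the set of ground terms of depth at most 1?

3

Count level by level. With function symbols s/2, t/1, the terms of depth ≤ k are the 1 constant together with each function applied to depth-≤(k−1) tuples, so N_k = 1 + N_{k-1}^2 + N_{k-1}.
N_0 = 1
N_1 = 1 + 1^2 + 1 = 3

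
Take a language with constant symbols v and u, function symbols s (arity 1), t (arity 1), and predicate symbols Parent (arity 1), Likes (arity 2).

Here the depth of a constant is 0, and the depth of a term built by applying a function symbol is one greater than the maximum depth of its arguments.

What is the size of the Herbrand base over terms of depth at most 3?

First count ground terms of depth ≤ 3.
If N_k denotes the number of depth-≤k ground terms, the 2 constants give N_0 = 2, and each function symbol of arity r contributes N_{k-1}^r new terms at level k: N_k = 2 + N_{k-1} + N_{k-1}.
N_0 = 2
N_1 = 2 + 2 + 2 = 6
N_2 = 2 + 6 + 6 = 14
N_3 = 2 + 14 + 14 = 30
So |H| = 30.
Each predicate of arity r yields |H|^r ground atoms (one per choice of an r-tuple from H):
  Parent: 30;  Likes: 30^2 = 900
Total ground atoms: 30 + 900 = 930.

930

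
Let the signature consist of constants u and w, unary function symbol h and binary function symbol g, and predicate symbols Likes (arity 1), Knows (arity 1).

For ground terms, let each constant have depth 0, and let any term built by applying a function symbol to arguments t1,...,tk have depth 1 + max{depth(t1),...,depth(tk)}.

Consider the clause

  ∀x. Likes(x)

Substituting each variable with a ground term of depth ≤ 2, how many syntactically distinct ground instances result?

Ground terms of depth ≤ 2:
  If N_k denotes the number of depth-≤k ground terms, the 2 constants give N_0 = 2, and each function symbol of arity r contributes N_{k-1}^r new terms at level k: N_k = 2 + N_{k-1} + N_{k-1}^2.
  N_0 = 2
  N_1 = 2 + 2 + 2^2 = 8
  N_2 = 2 + 8 + 8^2 = 74
So there are 74 ground terms available for substitution.
The clause has 1 distinct variable (x), which appears in the body. In the free term algebra distinct substitutions yield syntactically distinct ground instances.
Number of ground instances = 74.

74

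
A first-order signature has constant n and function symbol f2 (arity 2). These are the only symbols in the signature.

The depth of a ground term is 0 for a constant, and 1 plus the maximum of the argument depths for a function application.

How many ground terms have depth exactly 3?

Let N_k = |{terms of depth ≤ k}|. Then N_0 = 1 and N_k = 1 + N_{k-1}^2 for k ≥ 1 (one summand per function symbol, arity giving the exponent).
N_0 = 1
N_1 = 1 + 1^2 = 2
N_2 = 1 + 2^2 = 5
N_3 = 1 + 5^2 = 26
Terms of depth exactly 3: N_3 − N_2 = 26 − 5 = 21.

21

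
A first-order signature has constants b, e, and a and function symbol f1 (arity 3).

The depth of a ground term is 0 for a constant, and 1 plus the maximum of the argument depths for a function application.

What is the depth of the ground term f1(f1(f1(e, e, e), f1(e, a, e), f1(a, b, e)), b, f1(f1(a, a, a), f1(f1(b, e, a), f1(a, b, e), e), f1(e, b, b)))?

depth(f1(e, e, e)) = 1 + max(0, 0, 0) = 1
depth(f1(e, a, e)) = 1 + max(0, 0, 0) = 1
depth(f1(a, b, e)) = 1 + max(0, 0, 0) = 1
depth(f1(f1(e, e, e), f1(e, a, e), f1(a, b, e))) = 1 + max(1, 1, 1) = 2
depth(f1(a, a, a)) = 1 + max(0, 0, 0) = 1
depth(f1(b, e, a)) = 1 + max(0, 0, 0) = 1
depth(f1(f1(b, e, a), f1(a, b, e), e)) = 1 + max(1, 1, 0) = 2
depth(f1(e, b, b)) = 1 + max(0, 0, 0) = 1
depth(f1(f1(a, a, a), f1(f1(b, e, a), f1(a, b, e), e), f1(e, b, b))) = 1 + max(1, 2, 1) = 3
depth(f1(f1(f1(e, e, e), f1(e, a, e), f1(a, b, e)), b, f1(f1(a, a, a), f1(f1(b, e, a), f1(a, b, e), e), f1(e, b, b)))) = 1 + max(2, 0, 3) = 4

4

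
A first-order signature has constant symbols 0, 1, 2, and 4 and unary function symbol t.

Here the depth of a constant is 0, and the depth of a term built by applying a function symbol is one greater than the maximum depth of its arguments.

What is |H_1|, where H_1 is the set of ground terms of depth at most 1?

8

Let N_k = |{terms of depth ≤ k}|. Then N_0 = 4 and N_k = 4 + N_{k-1} for k ≥ 1 (one summand per function symbol, arity giving the exponent).
N_0 = 4
N_1 = 4 + 4 = 8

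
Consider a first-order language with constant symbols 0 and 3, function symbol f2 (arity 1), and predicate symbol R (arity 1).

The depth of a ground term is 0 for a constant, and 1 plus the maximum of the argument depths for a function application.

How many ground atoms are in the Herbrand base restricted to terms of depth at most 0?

First count ground terms of depth ≤ 0.
Count level by level. With function symbols f2/1, the terms of depth ≤ k are the 2 constants together with each function applied to depth-≤(k−1) tuples, so N_k = 2 + N_{k-1}.
N_0 = 2
Explicitly: 0, 3.
So |H| = 2.
A ground atom is a predicate applied to a tuple of terms from H, so the count is the sum over predicates of |H|^arity:
  R: 2
Total ground atoms: 2.

2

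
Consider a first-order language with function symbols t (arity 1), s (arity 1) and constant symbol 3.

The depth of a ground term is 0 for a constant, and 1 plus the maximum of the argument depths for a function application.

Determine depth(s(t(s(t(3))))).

4

depth(t(3)) = 1 + depth(3) = 1 + 0 = 1
depth(s(t(3))) = 1 + depth(t(3)) = 1 + 1 = 2
depth(t(s(t(3)))) = 1 + depth(s(t(3))) = 1 + 2 = 3
depth(s(t(s(t(3))))) = 1 + depth(t(s(t(3)))) = 1 + 3 = 4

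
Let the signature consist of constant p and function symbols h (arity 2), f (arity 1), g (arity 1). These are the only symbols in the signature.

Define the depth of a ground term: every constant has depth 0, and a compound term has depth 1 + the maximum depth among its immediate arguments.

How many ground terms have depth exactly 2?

Let N_k = |{terms of depth ≤ k}|. Then N_0 = 1 and N_k = 1 + N_{k-1}^2 + N_{k-1} + N_{k-1} for k ≥ 1 (one summand per function symbol, arity giving the exponent).
N_0 = 1
N_1 = 1 + 1^2 + 1 + 1 = 4
N_2 = 1 + 4^2 + 4 + 4 = 25
Terms of depth exactly 2: N_2 − N_1 = 25 − 4 = 21.

21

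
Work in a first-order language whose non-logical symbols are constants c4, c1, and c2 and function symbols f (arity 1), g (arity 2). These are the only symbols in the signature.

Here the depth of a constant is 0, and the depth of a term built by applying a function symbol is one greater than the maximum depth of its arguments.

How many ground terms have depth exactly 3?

Count level by level. With function symbols f/1, g/2, the terms of depth ≤ k are the 3 constants together with each function applied to depth-≤(k−1) tuples, so N_k = 3 + N_{k-1} + N_{k-1}^2.
N_0 = 3
N_1 = 3 + 3 + 3^2 = 15
N_2 = 3 + 15 + 15^2 = 243
N_3 = 3 + 243 + 243^2 = 59295
Terms of depth exactly 3: N_3 − N_2 = 59295 − 243 = 59052.

59052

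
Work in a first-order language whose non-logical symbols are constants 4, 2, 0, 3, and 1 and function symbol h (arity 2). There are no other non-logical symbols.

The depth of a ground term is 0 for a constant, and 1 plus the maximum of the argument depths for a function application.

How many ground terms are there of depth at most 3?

Let N_k = |{terms of depth ≤ k}|. Then N_0 = 5 and N_k = 5 + N_{k-1}^2 for k ≥ 1 (one summand per function symbol, arity giving the exponent).
N_0 = 5
N_1 = 5 + 5^2 = 30
N_2 = 5 + 30^2 = 905
N_3 = 5 + 905^2 = 819030

819030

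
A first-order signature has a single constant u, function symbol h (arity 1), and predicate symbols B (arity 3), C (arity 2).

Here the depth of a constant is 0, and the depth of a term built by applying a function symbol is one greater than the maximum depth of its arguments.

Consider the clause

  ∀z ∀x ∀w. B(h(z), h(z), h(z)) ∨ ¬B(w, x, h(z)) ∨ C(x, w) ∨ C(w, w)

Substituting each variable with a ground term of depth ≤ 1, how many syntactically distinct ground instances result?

8

Ground terms of depth ≤ 1:
  Write N_k for the number of ground terms of depth ≤ k. A term of depth ≤ k is either a constant or a function symbol applied to arguments of depth ≤ k−1, so N_k = 1 + N_{k-1}.
  N_0 = 1
  N_1 = 1 + 1 = 2
  Explicitly: u, h(u).
So there are 2 ground terms available for substitution.
Each of z, x, w ranges independently over the available ground terms, and distinct assignments produce distinct instances.
Number of ground instances = 2^3 = 8.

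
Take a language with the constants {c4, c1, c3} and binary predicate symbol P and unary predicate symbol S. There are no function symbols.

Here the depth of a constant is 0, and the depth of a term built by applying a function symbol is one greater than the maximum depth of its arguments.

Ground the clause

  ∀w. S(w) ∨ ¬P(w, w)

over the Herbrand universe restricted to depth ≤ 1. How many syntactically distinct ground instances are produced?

Ground terms of depth ≤ 1:
  With no function symbols every ground term is a constant, so there are exactly 3 ground terms at every depth bound.
  N_0 = 3
  N_1 = 3
So there are 3 ground terms available for substitution.
There is 1 variable to instantiate (w),  occurring in at least one literal, so different choices give different ground instances.
Number of ground instances = 3.

3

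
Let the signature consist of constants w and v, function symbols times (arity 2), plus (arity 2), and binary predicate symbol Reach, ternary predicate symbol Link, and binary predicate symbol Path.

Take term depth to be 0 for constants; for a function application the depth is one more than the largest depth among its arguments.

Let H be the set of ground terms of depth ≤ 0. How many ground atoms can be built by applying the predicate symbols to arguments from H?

16

First count ground terms of depth ≤ 0.
Count level by level. With function symbols times/2, plus/2, the terms of depth ≤ k are the 2 constants together with each function applied to depth-≤(k−1) tuples, so N_k = 2 + N_{k-1}^2 + N_{k-1}^2.
N_0 = 2
Explicitly: w, v.
So |H| = 2.
A ground atom is a predicate applied to a tuple of terms from H, so the count is the sum over predicates of |H|^arity:
  Reach: 2^2 = 4;  Link: 2^3 = 8;  Path: 2^2 = 4
Total ground atoms: 4 + 8 + 4 = 16.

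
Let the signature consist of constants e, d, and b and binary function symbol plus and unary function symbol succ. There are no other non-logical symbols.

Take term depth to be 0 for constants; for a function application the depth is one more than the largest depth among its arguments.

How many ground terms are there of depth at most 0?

Count level by level. With function symbols plus/2, succ/1, the terms of depth ≤ k are the 3 constants together with each function applied to depth-≤(k−1) tuples, so N_k = 3 + N_{k-1}^2 + N_{k-1}.
N_0 = 3

3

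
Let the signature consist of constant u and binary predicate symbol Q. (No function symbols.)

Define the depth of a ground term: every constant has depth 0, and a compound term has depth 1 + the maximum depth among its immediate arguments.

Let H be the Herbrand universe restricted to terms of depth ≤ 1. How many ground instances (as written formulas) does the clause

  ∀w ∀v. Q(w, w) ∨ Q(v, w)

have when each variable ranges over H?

1

Ground terms of depth ≤ 1:
  With no function symbols every ground term is a constant, so there is exactly 1 ground term at every depth bound.
  N_0 = 1
  N_1 = 1
  Explicitly: u.
So there is exactly 1 ground term available for substitution.
There are 2 variables to instantiate (w, v), each occurring in at least one literal, so different choices give different ground instances.
Number of ground instances = 1^2 = 1.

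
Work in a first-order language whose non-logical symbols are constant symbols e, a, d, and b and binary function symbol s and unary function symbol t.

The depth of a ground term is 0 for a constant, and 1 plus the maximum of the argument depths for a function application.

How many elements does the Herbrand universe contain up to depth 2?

Count level by level. With function symbols s/2, t/1, the terms of depth ≤ k are the 4 constants together with each function applied to depth-≤(k−1) tuples, so N_k = 4 + N_{k-1}^2 + N_{k-1}.
N_0 = 4
N_1 = 4 + 4^2 + 4 = 24
N_2 = 4 + 24^2 + 24 = 604

604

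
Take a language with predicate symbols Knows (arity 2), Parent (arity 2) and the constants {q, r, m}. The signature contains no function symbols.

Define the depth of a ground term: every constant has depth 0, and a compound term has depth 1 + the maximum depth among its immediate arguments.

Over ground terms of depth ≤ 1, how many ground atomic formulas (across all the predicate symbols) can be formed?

First count ground terms of depth ≤ 1.
With no function symbols every ground term is a constant, so there are exactly 3 ground terms at every depth bound.
N_0 = 3
N_1 = 3
So |H| = 3.
A ground atom is a predicate applied to a tuple of terms from H, so the count is the sum over predicates of |H|^arity:
  Knows: 3^2 = 9;  Parent: 3^2 = 9
Total ground atoms: 9 + 9 = 18.

18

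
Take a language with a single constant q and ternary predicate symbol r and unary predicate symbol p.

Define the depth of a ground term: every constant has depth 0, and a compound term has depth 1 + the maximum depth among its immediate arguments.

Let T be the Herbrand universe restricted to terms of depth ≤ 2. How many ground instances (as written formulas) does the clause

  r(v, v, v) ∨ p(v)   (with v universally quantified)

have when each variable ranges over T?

1

Ground terms of depth ≤ 2:
  With no function symbols every ground term is a constant, so there is exactly 1 ground term at every depth bound.
  N_0 = 1
  N_1 = 1
  N_2 = 1
So there is exactly 1 ground term available for substitution.
The variable v ranges independently over the available ground terms, and distinct assignments produce distinct instances.
Number of ground instances = 1.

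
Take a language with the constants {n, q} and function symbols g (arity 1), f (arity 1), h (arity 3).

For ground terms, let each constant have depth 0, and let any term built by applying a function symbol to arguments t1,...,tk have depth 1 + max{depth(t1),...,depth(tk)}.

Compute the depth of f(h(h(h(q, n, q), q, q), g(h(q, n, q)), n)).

4

depth(h(q, n, q)) = 1 + max(0, 0, 0) = 1
depth(h(h(q, n, q), q, q)) = 1 + max(1, 0, 0) = 2
depth(g(h(q, n, q))) = 1 + depth(h(q, n, q)) = 1 + 1 = 2
depth(h(h(h(q, n, q), q, q), g(h(q, n, q)), n)) = 1 + max(2, 2, 0) = 3
depth(f(h(h(h(q, n, q), q, q), g(h(q, n, q)), n))) = 1 + depth(h(h(h(q, n, q), q, q), g(h(q, n, q)), n)) = 1 + 3 = 4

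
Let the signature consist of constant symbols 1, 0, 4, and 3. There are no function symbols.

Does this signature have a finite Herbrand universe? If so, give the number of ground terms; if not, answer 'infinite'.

There are no function symbols, so every ground term is one of the 4 constants.
The Herbrand universe is {1, 0, 4, 3}, which is finite with 4 elements.

4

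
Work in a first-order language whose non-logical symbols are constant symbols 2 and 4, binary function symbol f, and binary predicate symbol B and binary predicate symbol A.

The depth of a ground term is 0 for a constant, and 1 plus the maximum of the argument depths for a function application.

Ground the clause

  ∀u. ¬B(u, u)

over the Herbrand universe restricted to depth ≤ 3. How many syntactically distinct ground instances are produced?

1446

Ground terms of depth ≤ 3:
  Count level by level. With function symbols f/2, the terms of depth ≤ k are the 2 constants together with each function applied to depth-≤(k−1) tuples, so N_k = 2 + N_{k-1}^2.
  N_0 = 2
  N_1 = 2 + 2^2 = 6
  N_2 = 2 + 6^2 = 38
  N_3 = 2 + 38^2 = 1446
So there are 1446 ground terms available for substitution.
There is 1 variable to instantiate (u),  occurring in at least one literal, so different choices give different ground instances.
Number of ground instances = 1446.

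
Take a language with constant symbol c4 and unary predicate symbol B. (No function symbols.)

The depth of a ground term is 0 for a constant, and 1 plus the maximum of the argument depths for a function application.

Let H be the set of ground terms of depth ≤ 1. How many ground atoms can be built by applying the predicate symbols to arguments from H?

First count ground terms of depth ≤ 1.
With no function symbols every ground term is a constant, so there is exactly 1 ground term at every depth bound.
N_0 = 1
N_1 = 1
So |H| = 1.
A ground atom is a predicate applied to a tuple of terms from H, so the count is the sum over predicates of |H|^arity:
  B: 1
Total ground atoms: 1.

1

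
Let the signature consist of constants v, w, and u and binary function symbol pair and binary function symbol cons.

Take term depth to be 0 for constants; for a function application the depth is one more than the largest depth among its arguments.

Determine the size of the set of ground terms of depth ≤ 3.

Count level by level. With function symbols pair/2, cons/2, the terms of depth ≤ k are the 3 constants together with each function applied to depth-≤(k−1) tuples, so N_k = 3 + N_{k-1}^2 + N_{k-1}^2.
N_0 = 3
N_1 = 3 + 3^2 + 3^2 = 21
N_2 = 3 + 21^2 + 21^2 = 885
N_3 = 3 + 885^2 + 885^2 = 1566453

1566453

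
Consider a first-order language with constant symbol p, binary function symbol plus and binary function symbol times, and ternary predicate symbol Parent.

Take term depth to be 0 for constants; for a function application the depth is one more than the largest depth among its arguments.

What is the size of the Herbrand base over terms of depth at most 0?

First count ground terms of depth ≤ 0.
If N_k denotes the number of depth-≤k ground terms, the 1 constant gives N_0 = 1, and each function symbol of arity r contributes N_{k-1}^r new terms at level k: N_k = 1 + N_{k-1}^2 + N_{k-1}^2.
N_0 = 1
Explicitly: p.
So |H| = 1.
For each predicate symbol, the number of ground atoms is |H| raised to its arity; summing:
  Parent: 1^3 = 1
Total ground atoms: 1.

1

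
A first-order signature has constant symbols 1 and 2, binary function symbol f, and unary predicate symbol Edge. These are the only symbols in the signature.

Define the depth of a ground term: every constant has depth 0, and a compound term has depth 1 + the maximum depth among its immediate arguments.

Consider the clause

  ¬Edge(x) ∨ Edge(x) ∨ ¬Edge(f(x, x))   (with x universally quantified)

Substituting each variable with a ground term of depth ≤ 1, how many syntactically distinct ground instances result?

6

Ground terms of depth ≤ 1:
  Count level by level. With function symbols f/2, the terms of depth ≤ k are the 2 constants together with each function applied to depth-≤(k−1) tuples, so N_k = 2 + N_{k-1}^2.
  N_0 = 2
  N_1 = 2 + 2^2 = 6
So there are 6 ground terms available for substitution.
The variable x ranges independently over the available ground terms, and distinct assignments produce distinct instances.
Number of ground instances = 6.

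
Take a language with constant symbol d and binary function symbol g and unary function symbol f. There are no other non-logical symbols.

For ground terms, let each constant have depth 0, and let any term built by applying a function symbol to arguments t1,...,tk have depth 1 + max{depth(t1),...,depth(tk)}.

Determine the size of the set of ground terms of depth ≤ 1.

Write N_k for the number of ground terms of depth ≤ k. A term of depth ≤ k is either a constant or a function symbol applied to arguments of depth ≤ k−1, so N_k = 1 + N_{k-1}^2 + N_{k-1}.
N_0 = 1
N_1 = 1 + 1^2 + 1 = 3
Explicitly: d, g(d, d), f(d).

3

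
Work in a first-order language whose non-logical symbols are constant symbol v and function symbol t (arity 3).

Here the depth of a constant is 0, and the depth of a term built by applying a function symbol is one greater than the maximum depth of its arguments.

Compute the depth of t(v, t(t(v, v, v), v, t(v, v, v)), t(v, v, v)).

depth(t(v, v, v)) = 1 + max(0, 0, 0) = 1
depth(t(t(v, v, v), v, t(v, v, v))) = 1 + max(1, 0, 1) = 2
depth(t(v, t(t(v, v, v), v, t(v, v, v)), t(v, v, v))) = 1 + max(0, 2, 1) = 3

3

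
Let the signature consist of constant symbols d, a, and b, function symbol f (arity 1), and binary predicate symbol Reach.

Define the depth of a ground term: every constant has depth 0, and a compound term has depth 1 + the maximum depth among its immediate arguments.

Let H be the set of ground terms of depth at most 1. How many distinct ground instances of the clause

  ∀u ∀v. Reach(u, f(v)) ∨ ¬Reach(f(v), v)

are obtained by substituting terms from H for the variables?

Ground terms of depth ≤ 1:
  Write N_k for the number of ground terms of depth ≤ k. A term of depth ≤ k is either a constant or a function symbol applied to arguments of depth ≤ k−1, so N_k = 3 + N_{k-1}.
  N_0 = 3
  N_1 = 3 + 3 = 6
So there are 6 ground terms available for substitution.
There are 2 variables to instantiate (u, v), each occurring in at least one literal, so different choices give different ground instances.
Number of ground instances = 6^2 = 36.

36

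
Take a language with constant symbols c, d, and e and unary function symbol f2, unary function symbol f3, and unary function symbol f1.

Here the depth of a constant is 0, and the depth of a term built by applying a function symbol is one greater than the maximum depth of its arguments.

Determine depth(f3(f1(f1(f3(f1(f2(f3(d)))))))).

depth(f3(d)) = 1 + depth(d) = 1 + 0 = 1
depth(f2(f3(d))) = 1 + depth(f3(d)) = 1 + 1 = 2
depth(f1(f2(f3(d)))) = 1 + depth(f2(f3(d))) = 1 + 2 = 3
depth(f3(f1(f2(f3(d))))) = 1 + depth(f1(f2(f3(d)))) = 1 + 3 = 4
depth(f1(f3(f1(f2(f3(d)))))) = 1 + depth(f3(f1(f2(f3(d))))) = 1 + 4 = 5
depth(f1(f1(f3(f1(f2(f3(d))))))) = 1 + depth(f1(f3(f1(f2(f3(d)))))) = 1 + 5 = 6
depth(f3(f1(f1(f3(f1(f2(f3(d)))))))) = 1 + depth(f1(f1(f3(f1(f2(f3(d))))))) = 1 + 6 = 7

7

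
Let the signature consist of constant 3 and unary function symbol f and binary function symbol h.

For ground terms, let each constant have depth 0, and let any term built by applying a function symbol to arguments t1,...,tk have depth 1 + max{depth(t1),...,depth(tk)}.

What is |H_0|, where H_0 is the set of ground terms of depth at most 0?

If N_k denotes the number of depth-≤k ground terms, the 1 constant gives N_0 = 1, and each function symbol of arity r contributes N_{k-1}^r new terms at level k: N_k = 1 + N_{k-1} + N_{k-1}^2.
N_0 = 1
Explicitly: 3.

1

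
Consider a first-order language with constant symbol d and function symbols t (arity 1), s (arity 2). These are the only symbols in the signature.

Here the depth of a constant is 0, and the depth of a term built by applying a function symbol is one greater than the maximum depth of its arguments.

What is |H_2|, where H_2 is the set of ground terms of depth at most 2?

13

Let N_k = |{terms of depth ≤ k}|. Then N_0 = 1 and N_k = 1 + N_{k-1} + N_{k-1}^2 for k ≥ 1 (one summand per function symbol, arity giving the exponent).
N_0 = 1
N_1 = 1 + 1 + 1^2 = 3
N_2 = 1 + 3 + 3^2 = 13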